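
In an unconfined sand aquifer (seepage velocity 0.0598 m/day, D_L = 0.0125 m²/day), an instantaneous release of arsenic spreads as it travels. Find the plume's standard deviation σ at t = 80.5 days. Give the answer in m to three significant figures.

1.42 m

Dispersive spreading gives a Gaussian with σ² = 2Dt; advection only shifts the center.
σ = √(2 × 0.0125 × 80.5) = 1.42 m.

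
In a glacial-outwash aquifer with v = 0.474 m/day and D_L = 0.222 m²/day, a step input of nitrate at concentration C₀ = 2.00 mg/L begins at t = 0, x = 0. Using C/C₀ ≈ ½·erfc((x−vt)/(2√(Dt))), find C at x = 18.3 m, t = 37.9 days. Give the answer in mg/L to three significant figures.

0.935 mg/L

For a continuous step input, C/C₀ ≈ ½·erfc((x−vt)/(2√(Dt))).
vt = 0.474 × 37.9 = 17.9646 m and 2√(Dt) = 2√(0.222 × 37.9) = 5.801 m.
Argument (x−vt)/(2√(Dt)) = (18.3 − 17.9646)/5.801 = 0.05782; ½·erfc(0.05782) = 0.4674.
C = 2.00 × 0.4674 = 0.935 mg/L.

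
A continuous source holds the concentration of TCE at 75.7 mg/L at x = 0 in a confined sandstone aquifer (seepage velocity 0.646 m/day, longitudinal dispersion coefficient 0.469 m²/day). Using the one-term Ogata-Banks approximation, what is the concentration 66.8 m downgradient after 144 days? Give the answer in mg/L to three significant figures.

74.8 mg/L

For a continuous step input, C/C₀ ≈ ½·erfc((x−vt)/(2√(Dt))).
vt = 0.646 × 144 = 93.024 m and 2√(Dt) = 2√(0.469 × 144) = 16.44 m.
Argument (x−vt)/(2√(Dt)) = (66.8 − 93.024)/16.44 = -1.595; ½·erfc(-1.595) = 0.9880.
C = 75.7 × 0.9880 = 74.8 mg/L.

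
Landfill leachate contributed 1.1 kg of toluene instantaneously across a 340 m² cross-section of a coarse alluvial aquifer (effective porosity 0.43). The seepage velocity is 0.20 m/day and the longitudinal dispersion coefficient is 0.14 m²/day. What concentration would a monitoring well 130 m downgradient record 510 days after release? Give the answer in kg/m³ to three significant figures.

1.61e-05 kg/m³

For an instantaneous plane source, C(x,t) = M/(n_e·A·√(4πDt)) · exp(−(x−vt)²/(4Dt)), with n_e·A the pore (flow) area.
Plume center vt = 0.20 × 510 = 102 m, so the well at 130 m is 28 m downgradient of the peak.
√(4πDt) = 29.95 m, giving peak height M/(n_e·A·√(4πDt)) = 1.1/(0.43 × 340 × 29.95) = 0.0002512 kg/m³.
(x−vt)²/(4Dt) = (28)²/(4 × 0.14 × 510) = 2.745; exp(−2.745) = 0.06425.
C = 0.0002512 × 0.06425 = 1.61e-05 kg/m³.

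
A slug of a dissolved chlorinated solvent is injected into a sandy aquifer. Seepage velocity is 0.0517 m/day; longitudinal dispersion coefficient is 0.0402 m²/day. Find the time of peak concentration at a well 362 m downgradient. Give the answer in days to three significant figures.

6990 days

For the 1D instantaneous-source solution, setting ∂C/∂t = 0 at fixed x gives v²t² + 2Dt − x² = 0, so t = (√(D² + v²x²) − D)/v².
√(D² + v²x²) = √(0.0402² + 0.0517² × 362²) = 18.72; v² = 0.00267289.
t = (18.72 − 0.0402)/0.00267289 = 6990 days (vs. the pure-advection estimate x/v = 7000 d).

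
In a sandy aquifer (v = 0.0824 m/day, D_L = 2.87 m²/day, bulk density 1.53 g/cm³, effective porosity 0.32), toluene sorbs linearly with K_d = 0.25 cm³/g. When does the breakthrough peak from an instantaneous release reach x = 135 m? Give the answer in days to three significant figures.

2790 days

Retardation factor R = 1 + ρ_b·K_d/n = 1 + 1.53 × 0.25/0.32 = 2.195.
Sorption retards both mechanisms: v_R = v/R = 0.03754 m/day, D_R = D/R = 1.308 m²/day.
Peak time from v_R²t² + 2D_R t − x² = 0: t = (√(D_R² + v_R²x²) − D_R)/v_R².
√(D_R² + v_R²x²) = √(1.308² + 0.03754² × 135²) = 5.234; v_R² = 0.001409.
t = (5.234 − 1.308)/0.001409 = 2790 days.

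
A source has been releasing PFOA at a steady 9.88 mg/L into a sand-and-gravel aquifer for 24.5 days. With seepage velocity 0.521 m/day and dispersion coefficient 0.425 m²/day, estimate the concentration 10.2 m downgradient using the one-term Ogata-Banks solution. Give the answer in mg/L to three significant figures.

For a continuous step input, C/C₀ ≈ ½·erfc((x−vt)/(2√(Dt))).
vt = 0.521 × 24.5 = 12.7645 m and 2√(Dt) = 2√(0.425 × 24.5) = 6.454 m.
Argument (x−vt)/(2√(Dt)) = (10.2 − 12.7645)/6.454 = -0.3974; ½·erfc(-0.3974) = 0.7129.
C = 9.88 × 0.7129 = 7.04 mg/L.

7.04 mg/L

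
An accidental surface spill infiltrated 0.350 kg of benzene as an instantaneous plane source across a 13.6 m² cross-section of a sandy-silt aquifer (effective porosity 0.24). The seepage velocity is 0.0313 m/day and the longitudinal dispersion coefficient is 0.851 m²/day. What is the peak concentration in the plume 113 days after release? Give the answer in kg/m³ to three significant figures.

The peak of an instantaneous 1D plume sits at x = vt; there the Gaussian factor is 1 and C_max = M/(n_e·A·√(4πDt)), where n_e·A is the pore area the mass is dissolved in.
√(4πDt) = √(4π × 0.851 × 113) = 34.76 m, so C_max = 0.350/(0.24 × 13.6 × 34.76) = 0.00308 kg/m³.

0.00308 kg/m³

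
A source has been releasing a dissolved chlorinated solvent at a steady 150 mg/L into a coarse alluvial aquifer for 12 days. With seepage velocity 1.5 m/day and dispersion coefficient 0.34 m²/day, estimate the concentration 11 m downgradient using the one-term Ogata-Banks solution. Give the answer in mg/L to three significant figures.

149 mg/L

For a continuous step input, C/C₀ ≈ ½·erfc((x−vt)/(2√(Dt))).
vt = 1.5 × 12 = 18 m and 2√(Dt) = 2√(0.34 × 12) = 4.040 m.
Argument (x−vt)/(2√(Dt)) = (11 − 18)/4.040 = -1.733; ½·erfc(-1.733) = 0.9929.
C = 150 × 0.9929 = 149 mg/L.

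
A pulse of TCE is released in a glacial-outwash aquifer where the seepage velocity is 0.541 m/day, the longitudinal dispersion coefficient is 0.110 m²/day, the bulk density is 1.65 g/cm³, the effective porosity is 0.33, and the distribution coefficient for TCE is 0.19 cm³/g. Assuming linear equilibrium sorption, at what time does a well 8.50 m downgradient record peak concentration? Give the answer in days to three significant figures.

29.9 days

Retardation factor R = 1 + ρ_b·K_d/n = 1 + 1.65 × 0.19/0.33 = 1.950.
Sorption retards both mechanisms: v_R = v/R = 0.2774 m/day, D_R = D/R = 0.05641 m²/day.
Peak time from v_R²t² + 2D_R t − x² = 0: t = (√(D_R² + v_R²x²) − D_R)/v_R².
√(D_R² + v_R²x²) = √(0.05641² + 0.2774² × 8.50²) = 2.359; v_R² = 0.07695.
t = (2.359 − 0.05641)/0.07695 = 29.9 days.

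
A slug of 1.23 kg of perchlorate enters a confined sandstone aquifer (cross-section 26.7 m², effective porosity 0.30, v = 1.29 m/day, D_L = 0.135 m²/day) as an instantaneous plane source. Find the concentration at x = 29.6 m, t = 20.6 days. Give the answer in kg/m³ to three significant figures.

0.0114 kg/m³

For an instantaneous plane source, C(x,t) = M/(n_e·A·√(4πDt)) · exp(−(x−vt)²/(4Dt)), with n_e·A the pore (flow) area.
Plume center vt = 1.29 × 20.6 = 26.574 m, so the well at 29.6 m is 3.026 m downgradient of the peak.
√(4πDt) = 5.912 m, giving peak height M/(n_e·A·√(4πDt)) = 1.23/(0.30 × 26.7 × 5.912) = 0.02597 kg/m³.
(x−vt)²/(4Dt) = (3.026)²/(4 × 0.135 × 20.6) = 0.8231; exp(−0.8231) = 0.4391.
C = 0.02597 × 0.4391 = 0.0114 kg/m³.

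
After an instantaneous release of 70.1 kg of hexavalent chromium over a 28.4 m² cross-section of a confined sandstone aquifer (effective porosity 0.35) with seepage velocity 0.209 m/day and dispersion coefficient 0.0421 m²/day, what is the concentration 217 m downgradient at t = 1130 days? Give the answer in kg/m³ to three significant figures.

0.0418 kg/m³

For an instantaneous plane source, C(x,t) = M/(n_e·A·√(4πDt)) · exp(−(x−vt)²/(4Dt)), with n_e·A the pore (flow) area.
Plume center vt = 0.209 × 1130 = 236.17 m, so the well at 217 m is 19.17 m upgradient of the peak.
√(4πDt) = 24.45 m, giving peak height M/(n_e·A·√(4πDt)) = 70.1/(0.35 × 28.4 × 24.45) = 0.2884 kg/m³.
(x−vt)²/(4Dt) = (-19.17)²/(4 × 0.0421 × 1130) = 1.931; exp(−1.931) = 0.1450.
C = 0.2884 × 0.1450 = 0.0418 kg/m³.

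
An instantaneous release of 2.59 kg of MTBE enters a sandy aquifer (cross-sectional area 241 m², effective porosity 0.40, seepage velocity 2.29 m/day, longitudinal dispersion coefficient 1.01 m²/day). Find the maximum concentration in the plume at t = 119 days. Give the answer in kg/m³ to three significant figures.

The peak of an instantaneous 1D plume sits at x = vt; there the Gaussian factor is 1 and C_max = M/(n_e·A·√(4πDt)), where n_e·A is the pore area the mass is dissolved in.
√(4πDt) = √(4π × 1.01 × 119) = 38.86 m, so C_max = 2.59/(0.40 × 241 × 38.86) = 0.000691 kg/m³.

0.000691 kg/m³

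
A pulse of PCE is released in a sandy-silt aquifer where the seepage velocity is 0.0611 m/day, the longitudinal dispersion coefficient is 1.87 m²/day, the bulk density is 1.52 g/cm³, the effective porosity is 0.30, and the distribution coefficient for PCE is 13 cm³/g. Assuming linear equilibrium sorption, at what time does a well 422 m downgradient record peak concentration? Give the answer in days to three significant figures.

430000 days

Retardation factor R = 1 + ρ_b·K_d/n = 1 + 1.52 × 13/0.30 = 66.87.
Sorption retards both mechanisms: v_R = v/R = 0.0009137 m/day, D_R = D/R = 0.02796 m²/day.
Peak time from v_R²t² + 2D_R t − x² = 0: t = (√(D_R² + v_R²x²) − D_R)/v_R².
√(D_R² + v_R²x²) = √(0.02796² + 0.0009137² × 422²) = 0.3866; v_R² = 8.348e-07.
t = (0.3866 − 0.02796)/8.348e-07 = 430000 days.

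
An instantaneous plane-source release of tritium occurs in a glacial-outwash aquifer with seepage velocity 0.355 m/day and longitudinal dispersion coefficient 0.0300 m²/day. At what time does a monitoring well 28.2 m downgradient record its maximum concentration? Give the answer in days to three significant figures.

79.2 days

For the 1D instantaneous-source solution, setting ∂C/∂t = 0 at fixed x gives v²t² + 2Dt − x² = 0, so t = (√(D² + v²x²) − D)/v².
√(D² + v²x²) = √(0.0300² + 0.355² × 28.2²) = 10.01; v² = 0.126025.
t = (10.01 − 0.0300)/0.126025 = 79.2 days (vs. the pure-advection estimate x/v = 79.4 d).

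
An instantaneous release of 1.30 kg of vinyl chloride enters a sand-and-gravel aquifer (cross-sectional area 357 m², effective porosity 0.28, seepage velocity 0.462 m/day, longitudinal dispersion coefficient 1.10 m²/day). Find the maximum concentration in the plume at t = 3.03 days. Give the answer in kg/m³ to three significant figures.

The peak of an instantaneous 1D plume sits at x = vt; there the Gaussian factor is 1 and C_max = M/(n_e·A·√(4πDt)), where n_e·A is the pore area the mass is dissolved in.
√(4πDt) = √(4π × 1.10 × 3.03) = 6.472 m, so C_max = 1.30/(0.28 × 357 × 6.472) = 0.00201 kg/m³.

0.00201 kg/m³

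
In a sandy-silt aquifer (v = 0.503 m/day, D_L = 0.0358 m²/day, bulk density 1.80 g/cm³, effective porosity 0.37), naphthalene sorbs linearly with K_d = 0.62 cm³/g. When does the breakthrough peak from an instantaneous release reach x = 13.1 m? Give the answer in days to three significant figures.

Retardation factor R = 1 + ρ_b·K_d/n = 1 + 1.80 × 0.62/0.37 = 4.016.
Sorption retards both mechanisms: v_R = v/R = 0.1252 m/day, D_R = D/R = 0.008914 m²/day.
Peak time from v_R²t² + 2D_R t − x² = 0: t = (√(D_R² + v_R²x²) − D_R)/v_R².
√(D_R² + v_R²x²) = √(0.008914² + 0.1252² × 13.1²) = 1.640; v_R² = 0.01568.
t = (1.640 − 0.008914)/0.01568 = 104 days.

104 days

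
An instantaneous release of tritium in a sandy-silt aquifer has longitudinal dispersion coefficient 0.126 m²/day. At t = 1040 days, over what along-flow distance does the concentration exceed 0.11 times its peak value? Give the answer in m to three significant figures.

The plume is Gaussian with σ = √(2Dt) = √(2 × 0.126 × 1040) = 16.19 m.
C/C_peak = exp(−Δx²/(2σ²)) = 0.11 ⇒ Δx = σ·√(−2 ln 0.11) = 16.19 × 2.101 = 34.02 m.
Width = 2Δx = 68.0 m.

68.0 m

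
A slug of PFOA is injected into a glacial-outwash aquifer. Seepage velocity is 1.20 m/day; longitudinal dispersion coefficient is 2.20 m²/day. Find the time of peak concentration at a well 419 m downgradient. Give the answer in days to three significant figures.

348 days

For the 1D instantaneous-source solution, setting ∂C/∂t = 0 at fixed x gives v²t² + 2Dt − x² = 0, so t = (√(D² + v²x²) − D)/v².
√(D² + v²x²) = √(2.20² + 1.20² × 419²) = 502.8; v² = 1.44.
t = (502.8 − 2.20)/1.44 = 348 days (vs. the pure-advection estimate x/v = 349 d).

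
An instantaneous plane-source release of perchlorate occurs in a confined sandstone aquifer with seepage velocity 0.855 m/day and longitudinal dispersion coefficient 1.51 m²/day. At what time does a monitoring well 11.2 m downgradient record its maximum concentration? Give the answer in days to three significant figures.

11.2 days

For the 1D instantaneous-source solution, setting ∂C/∂t = 0 at fixed x gives v²t² + 2Dt − x² = 0, so t = (√(D² + v²x²) − D)/v².
√(D² + v²x²) = √(1.51² + 0.855² × 11.2²) = 9.694; v² = 0.731025.
t = (9.694 − 1.51)/0.731025 = 11.2 days (vs. the pure-advection estimate x/v = 13.1 d).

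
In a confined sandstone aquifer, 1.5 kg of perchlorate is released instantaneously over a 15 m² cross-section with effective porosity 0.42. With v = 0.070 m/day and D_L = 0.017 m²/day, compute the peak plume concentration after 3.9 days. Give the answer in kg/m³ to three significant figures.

The peak of an instantaneous 1D plume sits at x = vt; there the Gaussian factor is 1 and C_max = M/(n_e·A·√(4πDt)), where n_e·A is the pore area the mass is dissolved in.
√(4πDt) = √(4π × 0.017 × 3.9) = 0.9128 m, so C_max = 1.5/(0.42 × 15 × 0.9128) = 0.261 kg/m³.

0.261 kg/m³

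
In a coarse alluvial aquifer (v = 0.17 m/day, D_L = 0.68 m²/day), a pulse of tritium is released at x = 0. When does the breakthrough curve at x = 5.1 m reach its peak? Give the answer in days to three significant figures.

For the 1D instantaneous-source solution, setting ∂C/∂t = 0 at fixed x gives v²t² + 2Dt − x² = 0, so t = (√(D² + v²x²) − D)/v².
√(D² + v²x²) = √(0.68² + 0.17² × 5.1²) = 1.102; v² = 0.0289.
t = (1.102 − 0.68)/0.0289 = 14.6 days (vs. the pure-advection estimate x/v = 30.0 d).

14.6 days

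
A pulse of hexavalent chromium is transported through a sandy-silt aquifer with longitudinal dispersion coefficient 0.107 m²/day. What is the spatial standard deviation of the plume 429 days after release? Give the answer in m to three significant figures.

Dispersive spreading gives a Gaussian with σ² = 2Dt; advection only shifts the center.
σ = √(2 × 0.107 × 429) = 9.58 m.

9.58 m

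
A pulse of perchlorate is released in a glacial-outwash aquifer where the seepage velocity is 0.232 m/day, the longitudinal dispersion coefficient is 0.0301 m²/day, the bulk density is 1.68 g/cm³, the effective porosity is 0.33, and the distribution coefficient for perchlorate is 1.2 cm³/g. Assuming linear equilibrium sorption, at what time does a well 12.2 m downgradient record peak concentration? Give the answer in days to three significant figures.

370 days

Retardation factor R = 1 + ρ_b·K_d/n = 1 + 1.68 × 1.2/0.33 = 7.109.
Sorption retards both mechanisms: v_R = v/R = 0.03263 m/day, D_R = D/R = 0.004234 m²/day.
Peak time from v_R²t² + 2D_R t − x² = 0: t = (√(D_R² + v_R²x²) − D_R)/v_R².
√(D_R² + v_R²x²) = √(0.004234² + 0.03263² × 12.2²) = 0.3981; v_R² = 0.001065.
t = (0.3981 − 0.004234)/0.001065 = 370 days.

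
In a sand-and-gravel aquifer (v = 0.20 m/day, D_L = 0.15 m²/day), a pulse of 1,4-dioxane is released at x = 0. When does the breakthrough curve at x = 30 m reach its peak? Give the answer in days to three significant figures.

For the 1D instantaneous-source solution, setting ∂C/∂t = 0 at fixed x gives v²t² + 2Dt − x² = 0, so t = (√(D² + v²x²) − D)/v².
√(D² + v²x²) = √(0.15² + 0.20² × 30²) = 6.002; v² = 0.04.
t = (6.002 − 0.15)/0.04 = 146 days (vs. the pure-advection estimate x/v = 150 d).

146 days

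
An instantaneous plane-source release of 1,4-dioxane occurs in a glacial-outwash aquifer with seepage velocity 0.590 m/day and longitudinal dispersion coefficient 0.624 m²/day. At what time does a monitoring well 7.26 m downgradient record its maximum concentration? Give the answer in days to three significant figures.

For the 1D instantaneous-source solution, setting ∂C/∂t = 0 at fixed x gives v²t² + 2Dt − x² = 0, so t = (√(D² + v²x²) − D)/v².
√(D² + v²x²) = √(0.624² + 0.590² × 7.26²) = 4.329; v² = 0.3481.
t = (4.329 − 0.624)/0.3481 = 10.6 days (vs. the pure-advection estimate x/v = 12.3 d).

10.6 days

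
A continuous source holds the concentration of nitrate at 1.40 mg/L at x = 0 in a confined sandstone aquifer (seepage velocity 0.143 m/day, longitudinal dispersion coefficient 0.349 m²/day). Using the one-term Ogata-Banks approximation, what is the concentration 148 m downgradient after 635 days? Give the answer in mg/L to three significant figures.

0.00462 mg/L

For a continuous step input, C/C₀ ≈ ½·erfc((x−vt)/(2√(Dt))).
vt = 0.143 × 635 = 90.805 m and 2√(Dt) = 2√(0.349 × 635) = 29.77 m.
Argument (x−vt)/(2√(Dt)) = (148 − 90.805)/29.77 = 1.921; ½·erfc(1.921) = 0.003297.
C = 1.40 × 0.003297 = 0.00462 mg/L.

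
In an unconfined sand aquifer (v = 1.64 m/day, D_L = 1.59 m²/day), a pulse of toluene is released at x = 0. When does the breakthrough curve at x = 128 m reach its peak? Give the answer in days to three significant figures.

For the 1D instantaneous-source solution, setting ∂C/∂t = 0 at fixed x gives v²t² + 2Dt − x² = 0, so t = (√(D² + v²x²) − D)/v².
√(D² + v²x²) = √(1.59² + 1.64² × 128²) = 209.9; v² = 2.6896.
t = (209.9 − 1.59)/2.6896 = 77.5 days (vs. the pure-advection estimate x/v = 78.0 d).

77.5 days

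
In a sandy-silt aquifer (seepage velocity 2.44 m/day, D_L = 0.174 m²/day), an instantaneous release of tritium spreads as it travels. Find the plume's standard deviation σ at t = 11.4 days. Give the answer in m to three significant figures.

1.99 m

Dispersive spreading gives a Gaussian with σ² = 2Dt; advection only shifts the center.
σ = √(2 × 0.174 × 11.4) = 1.99 m.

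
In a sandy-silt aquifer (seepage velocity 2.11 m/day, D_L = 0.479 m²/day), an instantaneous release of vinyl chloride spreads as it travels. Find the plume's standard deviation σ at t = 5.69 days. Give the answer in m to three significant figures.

Dispersive spreading gives a Gaussian with σ² = 2Dt; advection only shifts the center.
σ = √(2 × 0.479 × 5.69) = 2.33 m.

2.33 m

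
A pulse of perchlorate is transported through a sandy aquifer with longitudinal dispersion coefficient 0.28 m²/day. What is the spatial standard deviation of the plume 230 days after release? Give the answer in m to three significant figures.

11.3 m

Dispersive spreading gives a Gaussian with σ² = 2Dt; advection only shifts the center.
σ = √(2 × 0.28 × 230) = 11.3 m.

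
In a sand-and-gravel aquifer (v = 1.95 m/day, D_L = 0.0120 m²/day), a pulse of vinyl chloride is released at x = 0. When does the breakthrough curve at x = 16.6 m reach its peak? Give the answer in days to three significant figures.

8.51 days

For the 1D instantaneous-source solution, setting ∂C/∂t = 0 at fixed x gives v²t² + 2Dt − x² = 0, so t = (√(D² + v²x²) − D)/v².
√(D² + v²x²) = √(0.0120² + 1.95² × 16.6²) = 32.37; v² = 3.8025.
t = (32.37 − 0.0120)/3.8025 = 8.51 days (vs. the pure-advection estimate x/v = 8.51 d).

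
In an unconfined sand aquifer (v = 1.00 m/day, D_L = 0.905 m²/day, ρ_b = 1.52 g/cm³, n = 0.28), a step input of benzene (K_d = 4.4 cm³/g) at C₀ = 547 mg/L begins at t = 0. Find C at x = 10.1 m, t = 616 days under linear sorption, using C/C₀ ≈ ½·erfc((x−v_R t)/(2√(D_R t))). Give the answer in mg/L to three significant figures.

539 mg/L

Retardation factor R = 1 + ρ_b·K_d/n = 1 + 1.52 × 4.4/0.28 = 24.89.
Sorption retards both mechanisms: v_R = v/R = 0.04018 m/day, D_R = D/R = 0.03636 m²/day.
v_R·t = 0.04018 × 616 = 24.75088 m; 2√(D_R t) = 9.465 m; argument = (10.1 − 24.75088)/9.465 = -1.548.
C = C₀ × ½·erfc(-1.548) = 547 × 0.9857 = 539 mg/L.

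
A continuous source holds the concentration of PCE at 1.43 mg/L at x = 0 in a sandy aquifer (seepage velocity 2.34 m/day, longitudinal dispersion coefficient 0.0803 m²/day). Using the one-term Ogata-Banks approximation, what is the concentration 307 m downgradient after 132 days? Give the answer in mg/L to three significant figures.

0.942 mg/L

For a continuous step input, C/C₀ ≈ ½·erfc((x−vt)/(2√(Dt))).
vt = 2.34 × 132 = 308.88 m and 2√(Dt) = 2√(0.0803 × 132) = 6.511 m.
Argument (x−vt)/(2√(Dt)) = (307 − 308.88)/6.511 = -0.2887; ½·erfc(-0.2887) = 0.6585.
C = 1.43 × 0.6585 = 0.942 mg/L.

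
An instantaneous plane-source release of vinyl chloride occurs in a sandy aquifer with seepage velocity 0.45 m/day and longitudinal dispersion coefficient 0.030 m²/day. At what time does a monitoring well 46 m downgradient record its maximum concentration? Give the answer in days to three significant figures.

102 days

For the 1D instantaneous-source solution, setting ∂C/∂t = 0 at fixed x gives v²t² + 2Dt − x² = 0, so t = (√(D² + v²x²) − D)/v².
√(D² + v²x²) = √(0.030² + 0.45² × 46²) = 20.70; v² = 0.2025.
t = (20.70 − 0.030)/0.2025 = 102 days (vs. the pure-advection estimate x/v = 102 d).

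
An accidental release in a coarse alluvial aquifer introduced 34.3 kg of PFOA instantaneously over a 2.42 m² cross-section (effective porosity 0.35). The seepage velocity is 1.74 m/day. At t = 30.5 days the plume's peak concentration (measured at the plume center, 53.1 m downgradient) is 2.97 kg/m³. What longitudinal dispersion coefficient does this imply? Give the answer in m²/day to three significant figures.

At the plume center C_max = M/(n_e·A·√(4πDt)), so D = M²/(4πt·(n_e·A·C_max)²).
n_e·A·C_max = 0.35 × 2.42 × 2.97 = 2.516 kg/m.
D = 34.3²/(4π × 30.5 × 2.516²) = 0.485 m²/day.

0.485 m²/day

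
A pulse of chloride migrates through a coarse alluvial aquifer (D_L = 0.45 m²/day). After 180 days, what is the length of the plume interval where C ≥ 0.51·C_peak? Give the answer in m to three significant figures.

29.5 m

The plume is Gaussian with σ = √(2Dt) = √(2 × 0.45 × 180) = 12.73 m.
C/C_peak = exp(−Δx²/(2σ²)) = 0.51 ⇒ Δx = σ·√(−2 ln 0.51) = 12.73 × 1.160 = 14.77 m.
Width = 2Δx = 29.5 m.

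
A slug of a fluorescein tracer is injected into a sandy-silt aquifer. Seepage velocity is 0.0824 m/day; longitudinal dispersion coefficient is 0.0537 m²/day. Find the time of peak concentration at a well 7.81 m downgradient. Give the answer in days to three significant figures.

87.2 days

For the 1D instantaneous-source solution, setting ∂C/∂t = 0 at fixed x gives v²t² + 2Dt − x² = 0, so t = (√(D² + v²x²) − D)/v².
√(D² + v²x²) = √(0.0537² + 0.0824² × 7.81²) = 0.6458; v² = 0.00678976.
t = (0.6458 − 0.0537)/0.00678976 = 87.2 days (vs. the pure-advection estimate x/v = 94.8 d).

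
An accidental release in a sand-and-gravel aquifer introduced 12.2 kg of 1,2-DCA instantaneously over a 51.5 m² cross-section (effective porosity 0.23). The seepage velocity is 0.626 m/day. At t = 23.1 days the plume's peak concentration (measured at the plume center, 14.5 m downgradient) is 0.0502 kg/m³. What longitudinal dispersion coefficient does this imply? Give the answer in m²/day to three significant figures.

At the plume center C_max = M/(n_e·A·√(4πDt)), so D = M²/(4πt·(n_e·A·C_max)²).
n_e·A·C_max = 0.23 × 51.5 × 0.0502 = 0.5946 kg/m.
D = 12.2²/(4π × 23.1 × 0.5946²) = 1.45 m²/day.

1.45 m²/day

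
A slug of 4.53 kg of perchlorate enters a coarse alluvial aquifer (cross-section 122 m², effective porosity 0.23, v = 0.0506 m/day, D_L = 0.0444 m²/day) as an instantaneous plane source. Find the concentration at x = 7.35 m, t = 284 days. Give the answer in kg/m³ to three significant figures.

For an instantaneous plane source, C(x,t) = M/(n_e·A·√(4πDt)) · exp(−(x−vt)²/(4Dt)), with n_e·A the pore (flow) area.
Plume center vt = 0.0506 × 284 = 14.3704 m, so the well at 7.35 m is 7.0204 m upgradient of the peak.
√(4πDt) = 12.59 m, giving peak height M/(n_e·A·√(4πDt)) = 4.53/(0.23 × 122 × 12.59) = 0.01282 kg/m³.
(x−vt)²/(4Dt) = (-7.0204)²/(4 × 0.0444 × 284) = 0.9772; exp(−0.9772) = 0.3764.
C = 0.01282 × 0.3764 = 0.00483 kg/m³.

0.00483 kg/m³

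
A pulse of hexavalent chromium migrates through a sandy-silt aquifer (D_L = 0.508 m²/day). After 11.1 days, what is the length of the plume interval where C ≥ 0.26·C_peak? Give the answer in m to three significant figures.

The plume is Gaussian with σ = √(2Dt) = √(2 × 0.508 × 11.1) = 3.358 m.
C/C_peak = exp(−Δx²/(2σ²)) = 0.26 ⇒ Δx = σ·√(−2 ln 0.26) = 3.358 × 1.641 = 5.510 m.
Width = 2Δx = 11.0 m.

11.0 m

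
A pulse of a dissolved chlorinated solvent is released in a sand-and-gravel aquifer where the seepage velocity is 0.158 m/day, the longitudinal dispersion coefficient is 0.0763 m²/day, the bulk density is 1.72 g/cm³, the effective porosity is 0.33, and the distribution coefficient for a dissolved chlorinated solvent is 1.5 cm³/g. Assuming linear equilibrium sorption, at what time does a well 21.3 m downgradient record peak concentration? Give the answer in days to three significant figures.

Retardation factor R = 1 + ρ_b·K_d/n = 1 + 1.72 × 1.5/0.33 = 8.818.
Sorption retards both mechanisms: v_R = v/R = 0.01792 m/day, D_R = D/R = 0.008653 m²/day.
Peak time from v_R²t² + 2D_R t − x² = 0: t = (√(D_R² + v_R²x²) − D_R)/v_R².
√(D_R² + v_R²x²) = √(0.008653² + 0.01792² × 21.3²) = 0.3818; v_R² = 0.0003211.
t = (0.3818 − 0.008653)/0.0003211 = 1160 days.

1160 days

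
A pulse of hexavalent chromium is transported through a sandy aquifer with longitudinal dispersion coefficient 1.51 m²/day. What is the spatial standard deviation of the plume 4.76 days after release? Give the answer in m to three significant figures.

Dispersive spreading gives a Gaussian with σ² = 2Dt; advection only shifts the center.
σ = √(2 × 1.51 × 4.76) = 3.79 m.

3.79 m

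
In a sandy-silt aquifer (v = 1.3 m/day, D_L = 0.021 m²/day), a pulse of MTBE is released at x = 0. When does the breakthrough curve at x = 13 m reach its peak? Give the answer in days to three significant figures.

9.99 days

For the 1D instantaneous-source solution, setting ∂C/∂t = 0 at fixed x gives v²t² + 2Dt − x² = 0, so t = (√(D² + v²x²) − D)/v².
√(D² + v²x²) = √(0.021² + 1.3² × 13²) = 16.90; v² = 1.69.
t = (16.90 − 0.021)/1.69 = 9.99 days (vs. the pure-advection estimate x/v = 10.0 d).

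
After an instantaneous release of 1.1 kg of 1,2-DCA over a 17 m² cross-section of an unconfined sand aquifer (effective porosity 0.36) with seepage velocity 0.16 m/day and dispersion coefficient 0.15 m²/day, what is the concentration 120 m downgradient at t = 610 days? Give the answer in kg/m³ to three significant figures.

0.00135 kg/m³

For an instantaneous plane source, C(x,t) = M/(n_e·A·√(4πDt)) · exp(−(x−vt)²/(4Dt)), with n_e·A the pore (flow) area.
Plume center vt = 0.16 × 610 = 97.6 m, so the well at 120 m is 22.4 m downgradient of the peak.
√(4πDt) = 33.91 m, giving peak height M/(n_e·A·√(4πDt)) = 1.1/(0.36 × 17 × 33.91) = 0.005300 kg/m³.
(x−vt)²/(4Dt) = (22.4)²/(4 × 0.15 × 610) = 1.371; exp(−1.371) = 0.2539.
C = 0.005300 × 0.2539 = 0.00135 kg/m³.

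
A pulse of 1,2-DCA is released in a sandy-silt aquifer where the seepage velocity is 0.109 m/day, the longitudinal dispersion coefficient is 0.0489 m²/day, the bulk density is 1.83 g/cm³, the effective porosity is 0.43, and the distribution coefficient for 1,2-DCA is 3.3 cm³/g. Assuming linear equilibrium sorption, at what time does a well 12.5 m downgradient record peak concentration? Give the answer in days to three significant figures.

1660 days

Retardation factor R = 1 + ρ_b·K_d/n = 1 + 1.83 × 3.3/0.43 = 15.04.
Sorption retards both mechanisms: v_R = v/R = 0.007247 m/day, D_R = D/R = 0.003251 m²/day.
Peak time from v_R²t² + 2D_R t − x² = 0: t = (√(D_R² + v_R²x²) − D_R)/v_R².
√(D_R² + v_R²x²) = √(0.003251² + 0.007247² × 12.5²) = 0.09065; v_R² = 5.252e-05.
t = (0.09065 − 0.003251)/5.252e-05 = 1660 days.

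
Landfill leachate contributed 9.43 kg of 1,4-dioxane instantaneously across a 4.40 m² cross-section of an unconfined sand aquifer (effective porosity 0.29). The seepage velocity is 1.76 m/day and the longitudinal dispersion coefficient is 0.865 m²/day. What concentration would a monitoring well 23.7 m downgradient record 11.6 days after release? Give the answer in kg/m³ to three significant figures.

For an instantaneous plane source, C(x,t) = M/(n_e·A·√(4πDt)) · exp(−(x−vt)²/(4Dt)), with n_e·A the pore (flow) area.
Plume center vt = 1.76 × 11.6 = 20.416 m, so the well at 23.7 m is 3.284 m downgradient of the peak.
√(4πDt) = 11.23 m, giving peak height M/(n_e·A·√(4πDt)) = 9.43/(0.29 × 4.40 × 11.23) = 0.6581 kg/m³.
(x−vt)²/(4Dt) = (3.284)²/(4 × 0.865 × 11.6) = 0.2687; exp(−0.2687) = 0.7644.
C = 0.6581 × 0.7644 = 0.503 kg/m³.

0.503 kg/m³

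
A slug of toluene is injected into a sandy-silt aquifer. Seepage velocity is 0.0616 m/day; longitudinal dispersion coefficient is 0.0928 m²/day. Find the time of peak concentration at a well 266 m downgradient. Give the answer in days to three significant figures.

For the 1D instantaneous-source solution, setting ∂C/∂t = 0 at fixed x gives v²t² + 2Dt − x² = 0, so t = (√(D² + v²x²) − D)/v².
√(D² + v²x²) = √(0.0928² + 0.0616² × 266²) = 16.39; v² = 0.00379456.
t = (16.39 − 0.0928)/0.00379456 = 4290 days (vs. the pure-advection estimate x/v = 4320 d).

4290 days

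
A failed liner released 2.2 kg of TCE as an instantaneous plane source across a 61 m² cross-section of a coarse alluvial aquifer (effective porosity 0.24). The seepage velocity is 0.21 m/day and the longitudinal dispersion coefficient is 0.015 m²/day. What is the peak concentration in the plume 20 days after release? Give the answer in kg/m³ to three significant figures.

0.0774 kg/m³

The peak of an instantaneous 1D plume sits at x = vt; there the Gaussian factor is 1 and C_max = M/(n_e·A·√(4πDt)), where n_e·A is the pore area the mass is dissolved in.
√(4πDt) = √(4π × 0.015 × 20) = 1.942 m, so C_max = 2.2/(0.24 × 61 × 1.942) = 0.0774 kg/m³.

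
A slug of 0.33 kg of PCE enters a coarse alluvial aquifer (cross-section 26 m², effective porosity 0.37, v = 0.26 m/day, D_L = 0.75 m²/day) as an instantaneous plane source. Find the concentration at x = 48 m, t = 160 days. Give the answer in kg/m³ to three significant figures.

0.000811 kg/m³

For an instantaneous plane source, C(x,t) = M/(n_e·A·√(4πDt)) · exp(−(x−vt)²/(4Dt)), with n_e·A the pore (flow) area.
Plume center vt = 0.26 × 160 = 41.6 m, so the well at 48 m is 6.4 m downgradient of the peak.
√(4πDt) = 38.83 m, giving peak height M/(n_e·A·√(4πDt)) = 0.33/(0.37 × 26 × 38.83) = 0.0008834 kg/m³.
(x−vt)²/(4Dt) = (6.4)²/(4 × 0.75 × 160) = 0.08533; exp(−0.08533) = 0.9182.
C = 0.0008834 × 0.9182 = 0.000811 kg/m³.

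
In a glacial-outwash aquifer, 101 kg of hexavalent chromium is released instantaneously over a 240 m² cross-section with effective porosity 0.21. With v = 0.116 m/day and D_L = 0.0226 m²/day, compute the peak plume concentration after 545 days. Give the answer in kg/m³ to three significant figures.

The peak of an instantaneous 1D plume sits at x = vt; there the Gaussian factor is 1 and C_max = M/(n_e·A·√(4πDt)), where n_e·A is the pore area the mass is dissolved in.
√(4πDt) = √(4π × 0.0226 × 545) = 12.44 m, so C_max = 101/(0.21 × 240 × 12.44) = 0.161 kg/m³.

0.161 kg/m³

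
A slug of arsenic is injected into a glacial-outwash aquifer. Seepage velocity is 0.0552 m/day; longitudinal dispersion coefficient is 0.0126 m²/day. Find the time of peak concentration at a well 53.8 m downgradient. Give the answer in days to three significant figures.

971 days

For the 1D instantaneous-source solution, setting ∂C/∂t = 0 at fixed x gives v²t² + 2Dt − x² = 0, so t = (√(D² + v²x²) − D)/v².
√(D² + v²x²) = √(0.0126² + 0.0552² × 53.8²) = 2.970; v² = 0.00304704.
t = (2.970 − 0.0126)/0.00304704 = 971 days (vs. the pure-advection estimate x/v = 975 d).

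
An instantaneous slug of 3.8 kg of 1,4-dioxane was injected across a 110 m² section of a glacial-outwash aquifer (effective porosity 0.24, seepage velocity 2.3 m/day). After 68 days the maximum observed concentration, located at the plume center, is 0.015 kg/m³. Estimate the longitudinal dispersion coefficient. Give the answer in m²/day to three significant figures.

0.108 m²/day

At the plume center C_max = M/(n_e·A·√(4πDt)), so D = M²/(4πt·(n_e·A·C_max)²).
n_e·A·C_max = 0.24 × 110 × 0.015 = 0.3960 kg/m.
D = 3.8²/(4π × 68 × 0.3960²) = 0.108 m²/day.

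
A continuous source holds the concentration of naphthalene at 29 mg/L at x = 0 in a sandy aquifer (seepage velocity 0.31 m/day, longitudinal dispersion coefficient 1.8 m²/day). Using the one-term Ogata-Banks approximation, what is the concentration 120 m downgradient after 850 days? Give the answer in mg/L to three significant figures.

28.9 mg/L

For a continuous step input, C/C₀ ≈ ½·erfc((x−vt)/(2√(Dt))).
vt = 0.31 × 850 = 263.5 m and 2√(Dt) = 2√(1.8 × 850) = 78.23 m.
Argument (x−vt)/(2√(Dt)) = (120 − 263.5)/78.23 = -1.834; ½·erfc(-1.834) = 0.9953.
C = 29 × 0.9953 = 28.9 mg/L.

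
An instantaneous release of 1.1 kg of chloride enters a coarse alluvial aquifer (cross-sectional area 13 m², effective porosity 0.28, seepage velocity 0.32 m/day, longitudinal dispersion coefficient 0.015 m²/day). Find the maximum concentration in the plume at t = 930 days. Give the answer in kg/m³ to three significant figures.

The peak of an instantaneous 1D plume sits at x = vt; there the Gaussian factor is 1 and C_max = M/(n_e·A·√(4πDt)), where n_e·A is the pore area the mass is dissolved in.
√(4πDt) = √(4π × 0.015 × 930) = 13.24 m, so C_max = 1.1/(0.28 × 13 × 13.24) = 0.0228 kg/m³.

0.0228 kg/m³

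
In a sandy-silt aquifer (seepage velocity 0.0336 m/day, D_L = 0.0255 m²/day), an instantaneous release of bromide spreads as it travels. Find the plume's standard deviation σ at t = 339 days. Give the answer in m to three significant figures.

Dispersive spreading gives a Gaussian with σ² = 2Dt; advection only shifts the center.
σ = √(2 × 0.0255 × 339) = 4.16 m.

4.16 m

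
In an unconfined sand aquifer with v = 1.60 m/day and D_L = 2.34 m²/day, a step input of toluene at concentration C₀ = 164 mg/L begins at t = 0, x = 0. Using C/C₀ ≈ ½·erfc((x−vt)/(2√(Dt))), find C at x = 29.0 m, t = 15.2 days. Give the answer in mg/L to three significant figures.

47.5 mg/L

For a continuous step input, C/C₀ ≈ ½·erfc((x−vt)/(2√(Dt))).
vt = 1.60 × 15.2 = 24.32 m and 2√(Dt) = 2√(2.34 × 15.2) = 11.93 m.
Argument (x−vt)/(2√(Dt)) = (29.0 − 24.32)/11.93 = 0.3923; ½·erfc(0.3923) = 0.2895.
C = 164 × 0.2895 = 47.5 mg/L.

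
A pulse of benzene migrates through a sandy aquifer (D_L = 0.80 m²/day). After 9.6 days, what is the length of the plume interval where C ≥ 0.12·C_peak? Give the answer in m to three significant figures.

16.1 m

The plume is Gaussian with σ = √(2Dt) = √(2 × 0.80 × 9.6) = 3.919 m.
C/C_peak = exp(−Δx²/(2σ²)) = 0.12 ⇒ Δx = σ·√(−2 ln 0.12) = 3.919 × 2.059 = 8.069 m.
Width = 2Δx = 16.1 m.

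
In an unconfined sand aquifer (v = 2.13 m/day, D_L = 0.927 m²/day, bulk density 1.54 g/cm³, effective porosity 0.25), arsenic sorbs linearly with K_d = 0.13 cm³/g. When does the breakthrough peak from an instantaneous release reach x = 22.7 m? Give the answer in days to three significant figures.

Retardation factor R = 1 + ρ_b·K_d/n = 1 + 1.54 × 0.13/0.25 = 1.801.
Sorption retards both mechanisms: v_R = v/R = 1.183 m/day, D_R = D/R = 0.5147 m²/day.
Peak time from v_R²t² + 2D_R t − x² = 0: t = (√(D_R² + v_R²x²) − D_R)/v_R².
√(D_R² + v_R²x²) = √(0.5147² + 1.183² × 22.7²) = 26.86; v_R² = 1.399.
t = (26.86 − 0.5147)/1.399 = 18.8 days.

18.8 days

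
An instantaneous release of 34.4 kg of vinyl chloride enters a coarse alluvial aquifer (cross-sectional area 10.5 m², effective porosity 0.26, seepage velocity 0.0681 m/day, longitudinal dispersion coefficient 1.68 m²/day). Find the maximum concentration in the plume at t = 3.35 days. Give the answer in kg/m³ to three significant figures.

The peak of an instantaneous 1D plume sits at x = vt; there the Gaussian factor is 1 and C_max = M/(n_e·A·√(4πDt)), where n_e·A is the pore area the mass is dissolved in.
√(4πDt) = √(4π × 1.68 × 3.35) = 8.410 m, so C_max = 34.4/(0.26 × 10.5 × 8.410) = 1.50 kg/m³.

1.50 kg/m³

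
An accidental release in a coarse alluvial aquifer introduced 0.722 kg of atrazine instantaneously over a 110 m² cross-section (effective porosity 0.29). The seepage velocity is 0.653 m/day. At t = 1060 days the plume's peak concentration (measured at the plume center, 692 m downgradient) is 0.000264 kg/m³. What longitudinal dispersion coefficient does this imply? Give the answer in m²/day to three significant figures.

0.552 m²/day

At the plume center C_max = M/(n_e·A·√(4πDt)), so D = M²/(4πt·(n_e·A·C_max)²).
n_e·A·C_max = 0.29 × 110 × 0.000264 = 0.008422 kg/m.
D = 0.722²/(4π × 1060 × 0.008422²) = 0.552 m²/day.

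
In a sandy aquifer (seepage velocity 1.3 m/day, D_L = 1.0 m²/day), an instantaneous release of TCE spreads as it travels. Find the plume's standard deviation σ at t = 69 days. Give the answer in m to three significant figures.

11.7 m

Dispersive spreading gives a Gaussian with σ² = 2Dt; advection only shifts the center.
σ = √(2 × 1.0 × 69) = 11.7 m.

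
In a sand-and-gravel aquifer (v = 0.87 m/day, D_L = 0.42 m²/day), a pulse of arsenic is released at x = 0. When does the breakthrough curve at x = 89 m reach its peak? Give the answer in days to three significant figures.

102 days

For the 1D instantaneous-source solution, setting ∂C/∂t = 0 at fixed x gives v²t² + 2Dt − x² = 0, so t = (√(D² + v²x²) − D)/v².
√(D² + v²x²) = √(0.42² + 0.87² × 89²) = 77.43; v² = 0.7569.
t = (77.43 − 0.42)/0.7569 = 102 days (vs. the pure-advection estimate x/v = 102 d).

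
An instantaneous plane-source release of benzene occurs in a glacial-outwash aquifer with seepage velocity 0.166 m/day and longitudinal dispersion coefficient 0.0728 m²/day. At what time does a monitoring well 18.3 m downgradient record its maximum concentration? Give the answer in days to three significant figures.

For the 1D instantaneous-source solution, setting ∂C/∂t = 0 at fixed x gives v²t² + 2Dt − x² = 0, so t = (√(D² + v²x²) − D)/v².
√(D² + v²x²) = √(0.0728² + 0.166² × 18.3²) = 3.039; v² = 0.027556.
t = (3.039 − 0.0728)/0.027556 = 108 days (vs. the pure-advection estimate x/v = 110 d).

108 days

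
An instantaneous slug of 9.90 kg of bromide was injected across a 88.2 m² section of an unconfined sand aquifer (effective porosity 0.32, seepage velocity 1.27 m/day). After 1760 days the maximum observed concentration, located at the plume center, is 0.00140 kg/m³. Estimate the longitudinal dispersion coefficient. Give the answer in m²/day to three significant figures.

2.84 m²/day

At the plume center C_max = M/(n_e·A·√(4πDt)), so D = M²/(4πt·(n_e·A·C_max)²).
n_e·A·C_max = 0.32 × 88.2 × 0.00140 = 0.03951 kg/m.
D = 9.90²/(4π × 1760 × 0.03951²) = 2.84 m²/day.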